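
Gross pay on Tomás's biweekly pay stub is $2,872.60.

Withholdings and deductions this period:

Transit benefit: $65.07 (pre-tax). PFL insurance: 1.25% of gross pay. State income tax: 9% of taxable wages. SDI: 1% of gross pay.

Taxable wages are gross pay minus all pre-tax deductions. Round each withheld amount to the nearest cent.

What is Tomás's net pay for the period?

Transit benefit: $65.07
Taxable wages = $2,872.60 − $65.07 = $2,807.53
State income tax: $2,807.53 × 0.09 = $252.68
PFL insurance: $2,872.60 × 0.0125 = $35.91
SDI: $2,872.60 × 0.01 = $28.73
Total deductions = $65.07 + $252.68 + $35.91 + $28.73 = $382.39
Net pay = $2,872.60 − $382.39 = $2,490.21

$2,490.21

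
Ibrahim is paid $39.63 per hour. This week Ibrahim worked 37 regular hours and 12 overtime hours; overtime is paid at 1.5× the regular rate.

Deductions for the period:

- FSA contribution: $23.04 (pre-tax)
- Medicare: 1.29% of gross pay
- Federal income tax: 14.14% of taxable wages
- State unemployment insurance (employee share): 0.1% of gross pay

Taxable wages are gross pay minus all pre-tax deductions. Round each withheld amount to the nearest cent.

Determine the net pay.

Regular pay: 37 × $39.63 = $1466.31
Overtime pay: 12 × $39.63 × 1.5 = $713.34
Gross pay = $1466.31 + $713.34 = $2179.65
FSA contribution: $23.04
Taxable wages = $2179.65 − $23.04 = $2156.61
Federal income tax: $2156.61 × 0.1414 = $304.94
Medicare: $2179.65 × 0.0129 = $28.12
State unemployment insurance (employee share): $2179.65 × 0.001 = $2.18
Total deductions = $23.04 + $304.94 + $28.12 + $2.18 = $358.28
Net pay = $2179.65 − $358.28 = $1821.37

$1821.37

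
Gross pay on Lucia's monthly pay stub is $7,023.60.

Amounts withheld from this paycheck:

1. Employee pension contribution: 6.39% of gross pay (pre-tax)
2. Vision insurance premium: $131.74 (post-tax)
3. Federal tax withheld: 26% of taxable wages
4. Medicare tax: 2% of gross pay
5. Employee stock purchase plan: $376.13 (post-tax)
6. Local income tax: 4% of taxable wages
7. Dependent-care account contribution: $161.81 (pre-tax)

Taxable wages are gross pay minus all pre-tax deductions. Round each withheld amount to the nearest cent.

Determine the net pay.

$3,840.75

Dependent-care account contribution: $161.81
Employee pension contribution: $7,023.60 × 0.0639 = $448.81
Pre-tax total = $161.81 + $448.81 = $610.62
Taxable wages = $7,023.60 − $610.62 = $6,412.98
Local income tax: $6,412.98 × 0.04 = $256.52
Federal tax withheld: $6,412.98 × 0.26 = $1,667.37
Medicare tax: $7,023.60 × 0.02 = $140.47
Employee stock purchase plan: $376.13
Vision insurance premium: $131.74
Total deductions = $161.81 + $448.81 + $256.52 + $1,667.37 + $140.47 + $376.13 + $131.74 = $3,182.85
Net pay = $7,023.60 − $3,182.85 = $3,840.75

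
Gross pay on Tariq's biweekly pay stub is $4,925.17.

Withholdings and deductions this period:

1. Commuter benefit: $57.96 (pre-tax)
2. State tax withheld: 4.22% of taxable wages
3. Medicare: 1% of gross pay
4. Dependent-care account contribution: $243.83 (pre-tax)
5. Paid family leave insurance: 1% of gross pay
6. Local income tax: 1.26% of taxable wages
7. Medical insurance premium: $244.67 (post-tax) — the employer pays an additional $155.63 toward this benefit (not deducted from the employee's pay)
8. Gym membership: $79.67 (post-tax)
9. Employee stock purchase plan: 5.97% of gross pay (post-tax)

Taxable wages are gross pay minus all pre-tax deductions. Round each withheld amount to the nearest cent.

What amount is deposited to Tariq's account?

$3,653.15

Dependent-care account contribution: $243.83
Commuter benefit: $57.96
Pre-tax total = $243.83 + $57.96 = $301.79
Taxable wages = $4,925.17 − $301.79 = $4,623.38
State tax withheld: $4,623.38 × 0.0422 = $195.11
Local income tax: $4,623.38 × 0.0126 = $58.25
Medicare: $4,925.17 × 0.01 = $49.25
Paid family leave insurance: $4,925.17 × 0.01 = $49.25
Gym membership: $79.67
Employee stock purchase plan: $4,925.17 × 0.0597 = $294.03
Medical insurance premium: $244.67
(Employer's $155.63 toward medical insurance premium is not withheld from the employee.)
Total deductions = $243.83 + $57.96 + $195.11 + $58.25 + $49.25 + $49.25 + $79.67 + $294.03 + $244.67 = $1,272.02
Net pay = $4,925.17 − $1,272.02 = $3,653.15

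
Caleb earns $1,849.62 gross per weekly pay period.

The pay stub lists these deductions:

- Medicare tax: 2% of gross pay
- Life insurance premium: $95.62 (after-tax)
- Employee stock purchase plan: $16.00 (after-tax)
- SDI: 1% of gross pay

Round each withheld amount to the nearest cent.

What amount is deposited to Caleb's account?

$1,682.51

Medicare tax: $1,849.62 × 0.02 = $36.99
SDI: $1,849.62 × 0.01 = $18.50
Employee stock purchase plan: $16.00
Life insurance premium: $95.62
Total deductions = $36.99 + $18.50 + $16.00 + $95.62 = $167.11
Net pay = $1,849.62 − $167.11 = $1,682.51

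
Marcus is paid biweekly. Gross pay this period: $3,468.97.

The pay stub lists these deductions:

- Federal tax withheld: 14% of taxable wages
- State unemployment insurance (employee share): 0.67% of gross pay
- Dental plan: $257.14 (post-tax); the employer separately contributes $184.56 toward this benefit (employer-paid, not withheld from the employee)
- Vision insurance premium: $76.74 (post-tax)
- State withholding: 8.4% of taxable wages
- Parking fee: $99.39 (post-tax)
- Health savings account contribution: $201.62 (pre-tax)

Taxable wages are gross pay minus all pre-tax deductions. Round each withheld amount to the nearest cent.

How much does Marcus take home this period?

Health savings account contribution: $201.62
Taxable wages = $3,468.97 − $201.62 = $3,267.35
State withholding: $3,267.35 × 0.084 = $274.46
Federal tax withheld: $3,267.35 × 0.14 = $457.43
State unemployment insurance (employee share): $3,468.97 × 0.0067 = $23.24
Parking fee: $99.39
Vision insurance premium: $76.74
Dental plan: $257.14
(Employer's $184.56 toward dental plan is not withheld from the employee.)
Total deductions = $201.62 + $274.46 + $457.43 + $23.24 + $99.39 + $76.74 + $257.14 = $1,390.02
Net pay = $3,468.97 − $1,390.02 = $2,078.95

$2,078.95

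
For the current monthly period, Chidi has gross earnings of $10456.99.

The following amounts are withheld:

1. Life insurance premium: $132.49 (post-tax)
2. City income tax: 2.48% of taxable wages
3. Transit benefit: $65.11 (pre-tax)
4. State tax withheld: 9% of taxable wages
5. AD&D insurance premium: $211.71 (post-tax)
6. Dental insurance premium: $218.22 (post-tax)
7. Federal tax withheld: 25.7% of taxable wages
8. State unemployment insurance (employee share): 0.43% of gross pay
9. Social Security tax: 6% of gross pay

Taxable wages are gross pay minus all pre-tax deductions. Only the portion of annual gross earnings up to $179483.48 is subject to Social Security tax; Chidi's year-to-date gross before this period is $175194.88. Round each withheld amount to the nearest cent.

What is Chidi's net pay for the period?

$5663.47

Transit benefit: $65.11
Taxable wages = $10456.99 − $65.11 = $10391.88
State tax withheld: $10391.88 × 0.09 = $935.27
City income tax: $10391.88 × 0.0248 = $257.72
Federal tax withheld: $10391.88 × 0.257 = $2670.71
State unemployment insurance (employee share): $10456.99 × 0.0043 = $44.97
Social Security tax: only $179483.48 − $175194.88 = $4288.60 of this check is subject → $4288.60 × 0.06 = $257.32
Dental insurance premium: $218.22
Life insurance premium: $132.49
AD&D insurance premium: $211.71
Total deductions = $65.11 + $935.27 + $257.72 + $2670.71 + $44.97 + $257.32 + $218.22 + $132.49 + $211.71 = $4793.52
Net pay = $10456.99 − $4793.52 = $5663.47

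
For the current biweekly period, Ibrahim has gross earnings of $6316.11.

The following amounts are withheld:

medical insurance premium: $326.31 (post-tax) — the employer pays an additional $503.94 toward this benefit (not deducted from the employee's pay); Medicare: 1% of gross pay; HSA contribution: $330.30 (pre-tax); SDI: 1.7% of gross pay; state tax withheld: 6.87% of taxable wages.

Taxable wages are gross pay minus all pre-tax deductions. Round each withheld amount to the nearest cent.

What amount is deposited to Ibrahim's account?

HSA contribution: $330.30
Taxable wages = $6316.11 − $330.30 = $5985.81
State tax withheld: $5985.81 × 0.0687 = $411.23
SDI: $6316.11 × 0.017 = $107.37
Medicare: $6316.11 × 0.01 = $63.16
Medical insurance premium: $326.31
(Employer's $503.94 toward medical insurance premium is not withheld from the employee.)
Total deductions = $330.30 + $411.23 + $107.37 + $63.16 + $326.31 = $1238.37
Net pay = $6316.11 − $1238.37 = $5077.74

$5077.74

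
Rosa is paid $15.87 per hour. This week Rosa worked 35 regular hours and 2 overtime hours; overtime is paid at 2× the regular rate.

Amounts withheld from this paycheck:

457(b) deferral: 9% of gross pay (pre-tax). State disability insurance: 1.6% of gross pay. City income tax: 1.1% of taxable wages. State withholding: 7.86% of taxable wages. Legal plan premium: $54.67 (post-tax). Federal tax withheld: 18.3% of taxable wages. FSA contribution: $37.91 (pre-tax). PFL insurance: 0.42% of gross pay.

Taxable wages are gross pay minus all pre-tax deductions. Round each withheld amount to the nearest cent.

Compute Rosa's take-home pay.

Regular pay: 35 × $15.87 = $555.45
Overtime pay: 2 × $15.87 × 2 = $63.48
Gross pay = $555.45 + $63.48 = $618.93
457(b) deferral: $618.93 × 0.09 = $55.70
FSA contribution: $37.91
Pre-tax total = $55.70 + $37.91 = $93.61
Taxable wages = $618.93 − $93.61 = $525.32
City income tax: $525.32 × 0.011 = $5.78
State withholding: $525.32 × 0.0786 = $41.29
Federal tax withheld: $525.32 × 0.183 = $96.13
PFL insurance: $618.93 × 0.0042 = $2.60
State disability insurance: $618.93 × 0.016 = $9.90
Legal plan premium: $54.67
Total deductions = $55.70 + $37.91 + $5.78 + $41.29 + $96.13 + $2.60 + $9.90 + $54.67 = $303.98
Net pay = $618.93 − $303.98 = $314.95

$314.95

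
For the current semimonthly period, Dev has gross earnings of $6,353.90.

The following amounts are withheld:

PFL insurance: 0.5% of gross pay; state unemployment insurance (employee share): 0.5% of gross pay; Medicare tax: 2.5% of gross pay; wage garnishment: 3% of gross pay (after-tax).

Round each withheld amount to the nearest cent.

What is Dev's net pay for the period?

$5,940.89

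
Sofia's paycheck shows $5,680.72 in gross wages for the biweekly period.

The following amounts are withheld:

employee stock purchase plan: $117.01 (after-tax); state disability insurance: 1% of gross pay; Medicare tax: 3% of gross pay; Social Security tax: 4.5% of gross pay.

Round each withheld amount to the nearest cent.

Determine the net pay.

$5,080.85

Medicare tax: $5,680.72 × 0.03 = $170.42
Social Security tax: $5,680.72 × 0.045 = $255.63
State disability insurance: $5,680.72 × 0.01 = $56.81
Employee stock purchase plan: $117.01
Total deductions = $170.42 + $255.63 + $56.81 + $117.01 = $599.87
Net pay = $5,680.72 − $599.87 = $5,080.85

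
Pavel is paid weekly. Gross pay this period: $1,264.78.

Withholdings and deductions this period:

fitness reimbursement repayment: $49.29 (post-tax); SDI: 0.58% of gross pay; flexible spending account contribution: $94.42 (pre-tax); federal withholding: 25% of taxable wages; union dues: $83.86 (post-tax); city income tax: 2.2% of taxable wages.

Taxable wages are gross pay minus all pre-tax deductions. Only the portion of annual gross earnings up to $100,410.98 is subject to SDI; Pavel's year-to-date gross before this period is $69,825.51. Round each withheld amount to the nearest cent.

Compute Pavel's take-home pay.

Flexible spending account contribution: $94.42
Taxable wages = $1,264.78 − $94.42 = $1,170.36
Federal withholding: $1,170.36 × 0.25 = $292.59
City income tax: $1,170.36 × 0.022 = $25.75
SDI: cap not yet reached, full $1,264.78 is subject → $1,264.78 × 0.0058 = $7.34
Fitness reimbursement repayment: $49.29
Union dues: $83.86
Total deductions = $94.42 + $292.59 + $25.75 + $7.34 + $49.29 + $83.86 = $553.25
Net pay = $1,264.78 − $553.25 = $711.53

$711.53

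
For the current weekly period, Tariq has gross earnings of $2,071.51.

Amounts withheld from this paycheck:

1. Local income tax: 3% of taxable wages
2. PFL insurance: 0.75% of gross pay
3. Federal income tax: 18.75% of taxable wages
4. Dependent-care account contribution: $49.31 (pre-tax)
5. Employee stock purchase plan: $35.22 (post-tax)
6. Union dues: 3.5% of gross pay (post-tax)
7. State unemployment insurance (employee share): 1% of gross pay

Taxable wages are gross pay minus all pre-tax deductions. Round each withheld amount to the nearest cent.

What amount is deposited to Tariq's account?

$1,438.39

Dependent-care account contribution: $49.31
Taxable wages = $2,071.51 − $49.31 = $2,022.20
Local income tax: $2,022.20 × 0.03 = $60.67
Federal income tax: $2,022.20 × 0.1875 = $379.16
PFL insurance: $2,071.51 × 0.0075 = $15.54
State unemployment insurance (employee share): $2,071.51 × 0.01 = $20.72
Employee stock purchase plan: $35.22
Union dues: $2,071.51 × 0.035 = $72.50
Total deductions = $49.31 + $60.67 + $379.16 + $15.54 + $20.72 + $35.22 + $72.50 = $633.12
Net pay = $2,071.51 − $633.12 = $1,438.39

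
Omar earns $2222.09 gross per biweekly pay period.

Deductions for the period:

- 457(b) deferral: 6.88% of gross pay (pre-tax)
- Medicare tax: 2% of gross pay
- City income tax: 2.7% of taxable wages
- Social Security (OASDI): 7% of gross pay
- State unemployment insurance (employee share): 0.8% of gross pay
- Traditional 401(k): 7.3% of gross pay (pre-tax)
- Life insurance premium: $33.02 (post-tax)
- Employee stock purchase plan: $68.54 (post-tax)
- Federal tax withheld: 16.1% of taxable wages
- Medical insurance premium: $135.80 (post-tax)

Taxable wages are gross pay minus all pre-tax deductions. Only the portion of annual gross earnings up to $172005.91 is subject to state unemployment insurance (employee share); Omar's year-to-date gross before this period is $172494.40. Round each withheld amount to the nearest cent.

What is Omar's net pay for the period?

$1111.13

457(b) deferral: $2222.09 × 0.0688 = $152.88
Traditional 401(k): $2222.09 × 0.073 = $162.21
Pre-tax total = $152.88 + $162.21 = $315.09
Taxable wages = $2222.09 − $315.09 = $1907.00
City income tax: $1907.00 × 0.027 = $51.49
Federal tax withheld: $1907.00 × 0.161 = $307.03
Social Security (OASDI): $2222.09 × 0.07 = $155.55
State unemployment insurance (employee share): annual cap $172005.91 already reached (YTD $172494.40), so $0.00
Medicare tax: $2222.09 × 0.02 = $44.44
Employee stock purchase plan: $68.54
Medical insurance premium: $135.80
Life insurance premium: $33.02
Total deductions = $152.88 + $162.21 + $51.49 + $307.03 + $155.55 + $0.00 + $44.44 + $68.54 + $135.80 + $33.02 = $1110.96
Net pay = $2222.09 − $1110.96 = $1111.13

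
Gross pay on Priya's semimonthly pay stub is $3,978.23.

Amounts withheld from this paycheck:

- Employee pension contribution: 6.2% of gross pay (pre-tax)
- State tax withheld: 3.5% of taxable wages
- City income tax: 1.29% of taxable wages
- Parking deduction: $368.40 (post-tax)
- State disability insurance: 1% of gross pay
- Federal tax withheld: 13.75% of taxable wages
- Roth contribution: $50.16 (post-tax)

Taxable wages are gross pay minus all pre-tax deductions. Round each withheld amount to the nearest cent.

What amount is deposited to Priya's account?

$2,581.40

Employee pension contribution: $3,978.23 × 0.062 = $246.65
Taxable wages = $3,978.23 − $246.65 = $3,731.58
Federal tax withheld: $3,731.58 × 0.1375 = $513.09
State tax withheld: $3,731.58 × 0.035 = $130.61
City income tax: $3,731.58 × 0.0129 = $48.14
State disability insurance: $3,978.23 × 0.01 = $39.78
Roth contribution: $50.16
Parking deduction: $368.40
Total deductions = $246.65 + $513.09 + $130.61 + $48.14 + $39.78 + $50.16 + $368.40 = $1,396.83
Net pay = $3,978.23 − $1,396.83 = $2,581.40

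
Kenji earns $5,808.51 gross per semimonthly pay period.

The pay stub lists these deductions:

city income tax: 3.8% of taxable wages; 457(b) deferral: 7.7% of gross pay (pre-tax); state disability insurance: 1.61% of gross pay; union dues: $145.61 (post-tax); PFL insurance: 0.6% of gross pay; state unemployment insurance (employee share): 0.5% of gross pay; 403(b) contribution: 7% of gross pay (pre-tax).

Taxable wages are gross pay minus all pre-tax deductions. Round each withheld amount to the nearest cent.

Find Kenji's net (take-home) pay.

$4,463.35

403(b) contribution: $5,808.51 × 0.07 = $406.60
457(b) deferral: $5,808.51 × 0.077 = $447.26
Pre-tax total = $406.60 + $447.26 = $853.86
Taxable wages = $5,808.51 − $853.86 = $4,954.65
City income tax: $4,954.65 × 0.038 = $188.28
State disability insurance: $5,808.51 × 0.0161 = $93.52
State unemployment insurance (employee share): $5,808.51 × 0.005 = $29.04
PFL insurance: $5,808.51 × 0.006 = $34.85
Union dues: $145.61
Total deductions = $406.60 + $447.26 + $188.28 + $93.52 + $29.04 + $34.85 + $145.61 = $1,345.16
Net pay = $5,808.51 − $1,345.16 = $4,463.35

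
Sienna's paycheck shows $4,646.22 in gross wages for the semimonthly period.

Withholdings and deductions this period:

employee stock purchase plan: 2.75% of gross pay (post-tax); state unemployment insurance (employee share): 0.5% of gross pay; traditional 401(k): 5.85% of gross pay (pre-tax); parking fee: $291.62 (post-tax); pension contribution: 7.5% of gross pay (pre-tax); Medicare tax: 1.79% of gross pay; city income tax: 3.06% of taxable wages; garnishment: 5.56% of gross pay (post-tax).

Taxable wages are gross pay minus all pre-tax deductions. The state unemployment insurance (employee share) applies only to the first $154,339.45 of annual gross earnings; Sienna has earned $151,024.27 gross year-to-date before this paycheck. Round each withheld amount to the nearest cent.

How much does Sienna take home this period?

$3,125.29

Traditional 401(k): $4,646.22 × 0.0585 = $271.80
Pension contribution: $4,646.22 × 0.075 = $348.47
Pre-tax total = $271.80 + $348.47 = $620.27
Taxable wages = $4,646.22 − $620.27 = $4,025.95
City income tax: $4,025.95 × 0.0306 = $123.19
State unemployment insurance (employee share): only $154,339.45 − $151,024.27 = $3,315.18 of this check is subject → $3,315.18 × 0.005 = $16.58
Medicare tax: $4,646.22 × 0.0179 = $83.17
Employee stock purchase plan: $4,646.22 × 0.0275 = $127.77
Garnishment: $4,646.22 × 0.0556 = $258.33
Parking fee: $291.62
Total deductions = $271.80 + $348.47 + $123.19 + $16.58 + $83.17 + $127.77 + $258.33 + $291.62 = $1,520.93
Net pay = $4,646.22 − $1,520.93 = $3,125.29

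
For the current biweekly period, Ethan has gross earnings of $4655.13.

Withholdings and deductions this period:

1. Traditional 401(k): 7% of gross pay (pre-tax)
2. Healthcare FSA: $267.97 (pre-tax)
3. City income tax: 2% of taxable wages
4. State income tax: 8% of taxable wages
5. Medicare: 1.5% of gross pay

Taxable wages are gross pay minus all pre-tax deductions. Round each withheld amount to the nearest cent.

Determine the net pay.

Traditional 401(k): $4655.13 × 0.07 = $325.86
Healthcare FSA: $267.97
Pre-tax total = $325.86 + $267.97 = $593.83
Taxable wages = $4655.13 − $593.83 = $4061.30
City income tax: $4061.30 × 0.02 = $81.23
State income tax: $4061.30 × 0.08 = $324.90
Medicare: $4655.13 × 0.015 = $69.83
Total deductions = $325.86 + $267.97 + $81.23 + $324.90 + $69.83 = $1069.79
Net pay = $4655.13 − $1069.79 = $3585.34

$3585.34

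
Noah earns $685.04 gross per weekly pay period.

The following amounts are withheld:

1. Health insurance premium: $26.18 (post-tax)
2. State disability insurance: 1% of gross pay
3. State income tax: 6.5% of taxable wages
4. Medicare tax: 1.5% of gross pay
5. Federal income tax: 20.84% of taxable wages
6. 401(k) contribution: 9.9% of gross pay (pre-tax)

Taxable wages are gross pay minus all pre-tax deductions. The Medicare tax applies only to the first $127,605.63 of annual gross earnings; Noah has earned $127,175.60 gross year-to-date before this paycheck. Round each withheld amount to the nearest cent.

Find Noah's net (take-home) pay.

$408.99

401(k) contribution: $685.04 × 0.099 = $67.82
Taxable wages = $685.04 − $67.82 = $617.22
Federal income tax: $617.22 × 0.2084 = $128.63
State income tax: $617.22 × 0.065 = $40.12
Medicare tax: only $127,605.63 − $127,175.60 = $430.03 of this check is subject → $430.03 × 0.015 = $6.45
State disability insurance: $685.04 × 0.01 = $6.85
Health insurance premium: $26.18
Total deductions = $67.82 + $128.63 + $40.12 + $6.45 + $6.85 + $26.18 = $276.05
Net pay = $685.04 − $276.05 = $408.99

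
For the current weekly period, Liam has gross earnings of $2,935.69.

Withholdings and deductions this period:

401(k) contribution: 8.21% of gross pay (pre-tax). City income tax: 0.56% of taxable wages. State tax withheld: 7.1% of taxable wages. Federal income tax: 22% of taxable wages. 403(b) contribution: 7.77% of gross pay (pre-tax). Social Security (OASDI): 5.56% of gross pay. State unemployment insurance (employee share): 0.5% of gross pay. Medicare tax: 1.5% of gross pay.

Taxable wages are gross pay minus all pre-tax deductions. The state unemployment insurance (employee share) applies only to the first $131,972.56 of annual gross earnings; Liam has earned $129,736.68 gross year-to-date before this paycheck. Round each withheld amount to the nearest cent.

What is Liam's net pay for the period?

$1,516.54

401(k) contribution: $2,935.69 × 0.0821 = $241.02
403(b) contribution: $2,935.69 × 0.0777 = $228.10
Pre-tax total = $241.02 + $228.10 = $469.12
Taxable wages = $2,935.69 − $469.12 = $2,466.57
City income tax: $2,466.57 × 0.0056 = $13.81
Federal income tax: $2,466.57 × 0.22 = $542.65
State tax withheld: $2,466.57 × 0.071 = $175.13
State unemployment insurance (employee share): only $131,972.56 − $129,736.68 = $2,235.88 of this check is subject → $2,235.88 × 0.005 = $11.18
Medicare tax: $2,935.69 × 0.015 = $44.04
Social Security (OASDI): $2,935.69 × 0.0556 = $163.22
Total deductions = $241.02 + $228.10 + $13.81 + $542.65 + $175.13 + $11.18 + $44.04 + $163.22 = $1,419.15
Net pay = $2,935.69 − $1,419.15 = $1,516.54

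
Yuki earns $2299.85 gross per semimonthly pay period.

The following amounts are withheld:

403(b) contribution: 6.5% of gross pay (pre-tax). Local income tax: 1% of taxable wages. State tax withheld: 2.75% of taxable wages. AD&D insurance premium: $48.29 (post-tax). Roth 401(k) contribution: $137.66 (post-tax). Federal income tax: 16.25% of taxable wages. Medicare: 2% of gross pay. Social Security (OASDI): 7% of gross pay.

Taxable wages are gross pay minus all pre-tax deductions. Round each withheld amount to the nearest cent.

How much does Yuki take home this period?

$1327.36

403(b) contribution: $2299.85 × 0.065 = $149.49
Taxable wages = $2299.85 − $149.49 = $2150.36
Federal income tax: $2150.36 × 0.1625 = $349.43
Local income tax: $2150.36 × 0.01 = $21.50
State tax withheld: $2150.36 × 0.0275 = $59.13
Medicare: $2299.85 × 0.02 = $46.00
Social Security (OASDI): $2299.85 × 0.07 = $160.99
Roth 401(k) contribution: $137.66
AD&D insurance premium: $48.29
Total deductions = $149.49 + $349.43 + $21.50 + $59.13 + $46.00 + $160.99 + $137.66 + $48.29 = $972.49
Net pay = $2299.85 − $972.49 = $1327.36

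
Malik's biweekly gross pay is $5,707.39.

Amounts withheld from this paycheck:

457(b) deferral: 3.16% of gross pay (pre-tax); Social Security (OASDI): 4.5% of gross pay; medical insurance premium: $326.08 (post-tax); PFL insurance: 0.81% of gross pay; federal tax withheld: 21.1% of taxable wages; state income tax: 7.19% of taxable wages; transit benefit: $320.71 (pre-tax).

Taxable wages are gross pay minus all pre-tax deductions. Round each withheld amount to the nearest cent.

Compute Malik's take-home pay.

$3,104.31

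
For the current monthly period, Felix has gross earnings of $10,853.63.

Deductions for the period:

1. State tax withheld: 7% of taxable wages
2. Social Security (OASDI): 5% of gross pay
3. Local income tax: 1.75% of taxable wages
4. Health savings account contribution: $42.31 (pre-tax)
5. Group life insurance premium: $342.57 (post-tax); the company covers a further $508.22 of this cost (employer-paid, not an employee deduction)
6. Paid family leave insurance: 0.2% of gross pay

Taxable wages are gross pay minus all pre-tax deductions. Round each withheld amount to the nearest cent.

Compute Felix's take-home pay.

Health savings account contribution: $42.31
Taxable wages = $10,853.63 − $42.31 = $10,811.32
State tax withheld: $10,811.32 × 0.07 = $756.79
Local income tax: $10,811.32 × 0.0175 = $189.20
Paid family leave insurance: $10,853.63 × 0.002 = $21.71
Social Security (OASDI): $10,853.63 × 0.05 = $542.68
Group life insurance premium: $342.57
(Employer's $508.22 toward group life insurance premium is not withheld from the employee.)
Total deductions = $42.31 + $756.79 + $189.20 + $21.71 + $542.68 + $342.57 = $1,895.26
Net pay = $10,853.63 − $1,895.26 = $8,958.37

$8,958.37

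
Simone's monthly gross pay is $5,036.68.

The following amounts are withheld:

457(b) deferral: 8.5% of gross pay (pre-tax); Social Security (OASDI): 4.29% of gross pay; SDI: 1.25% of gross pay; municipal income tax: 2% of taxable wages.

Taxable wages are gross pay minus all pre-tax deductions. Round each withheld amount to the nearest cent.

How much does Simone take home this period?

$4,237.36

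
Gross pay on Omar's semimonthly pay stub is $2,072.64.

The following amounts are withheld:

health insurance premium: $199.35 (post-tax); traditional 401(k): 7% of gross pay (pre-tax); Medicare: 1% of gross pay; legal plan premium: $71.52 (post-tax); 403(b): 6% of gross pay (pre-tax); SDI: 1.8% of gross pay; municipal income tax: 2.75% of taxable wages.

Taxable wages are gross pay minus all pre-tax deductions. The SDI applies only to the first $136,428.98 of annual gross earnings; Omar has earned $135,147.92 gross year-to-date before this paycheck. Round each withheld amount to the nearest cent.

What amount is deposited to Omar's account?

403(b): $2,072.64 × 0.06 = $124.36
Traditional 401(k): $2,072.64 × 0.07 = $145.08
Pre-tax total = $124.36 + $145.08 = $269.44
Taxable wages = $2,072.64 − $269.44 = $1,803.20
Municipal income tax: $1,803.20 × 0.0275 = $49.59
Medicare: $2,072.64 × 0.01 = $20.73
SDI: only $136,428.98 − $135,147.92 = $1,281.06 of this check is subject → $1,281.06 × 0.018 = $23.06
Legal plan premium: $71.52
Health insurance premium: $199.35
Total deductions = $124.36 + $145.08 + $49.59 + $20.73 + $23.06 + $71.52 + $199.35 = $633.69
Net pay = $2,072.64 − $633.69 = $1,438.95

$1,438.95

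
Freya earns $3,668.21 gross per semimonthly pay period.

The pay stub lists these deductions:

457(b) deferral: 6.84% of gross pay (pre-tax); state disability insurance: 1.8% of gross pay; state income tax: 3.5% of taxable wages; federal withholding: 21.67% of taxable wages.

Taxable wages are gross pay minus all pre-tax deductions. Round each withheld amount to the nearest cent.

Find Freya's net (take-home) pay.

457(b) deferral: $3,668.21 × 0.0684 = $250.91
Taxable wages = $3,668.21 − $250.91 = $3,417.30
State income tax: $3,417.30 × 0.035 = $119.61
Federal withholding: $3,417.30 × 0.2167 = $740.53
State disability insurance: $3,668.21 × 0.018 = $66.03
Total deductions = $250.91 + $119.61 + $740.53 + $66.03 = $1,177.08
Net pay = $3,668.21 − $1,177.08 = $2,491.13

$2,491.13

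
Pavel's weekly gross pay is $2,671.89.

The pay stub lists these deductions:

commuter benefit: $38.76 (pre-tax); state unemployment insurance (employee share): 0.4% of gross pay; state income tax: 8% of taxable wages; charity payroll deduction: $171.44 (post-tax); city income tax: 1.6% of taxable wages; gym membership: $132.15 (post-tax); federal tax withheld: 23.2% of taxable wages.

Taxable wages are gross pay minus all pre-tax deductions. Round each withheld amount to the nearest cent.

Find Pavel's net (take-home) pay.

$1,455.18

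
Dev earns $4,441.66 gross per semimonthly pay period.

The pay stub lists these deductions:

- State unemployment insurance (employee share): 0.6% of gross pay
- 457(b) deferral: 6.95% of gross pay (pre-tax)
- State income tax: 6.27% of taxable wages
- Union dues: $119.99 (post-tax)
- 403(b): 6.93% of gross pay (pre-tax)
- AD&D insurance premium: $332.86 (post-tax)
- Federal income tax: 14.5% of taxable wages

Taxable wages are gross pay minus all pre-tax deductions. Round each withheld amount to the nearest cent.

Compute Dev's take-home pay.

$2,551.16

403(b): $4,441.66 × 0.0693 = $307.81
457(b) deferral: $4,441.66 × 0.0695 = $308.70
Pre-tax total = $307.81 + $308.70 = $616.51
Taxable wages = $4,441.66 − $616.51 = $3,825.15
State income tax: $3,825.15 × 0.0627 = $239.84
Federal income tax: $3,825.15 × 0.145 = $554.65
State unemployment insurance (employee share): $4,441.66 × 0.006 = $26.65
Union dues: $119.99
AD&D insurance premium: $332.86
Total deductions = $307.81 + $308.70 + $239.84 + $554.65 + $26.65 + $119.99 + $332.86 = $1,890.50
Net pay = $4,441.66 − $1,890.50 = $2,551.16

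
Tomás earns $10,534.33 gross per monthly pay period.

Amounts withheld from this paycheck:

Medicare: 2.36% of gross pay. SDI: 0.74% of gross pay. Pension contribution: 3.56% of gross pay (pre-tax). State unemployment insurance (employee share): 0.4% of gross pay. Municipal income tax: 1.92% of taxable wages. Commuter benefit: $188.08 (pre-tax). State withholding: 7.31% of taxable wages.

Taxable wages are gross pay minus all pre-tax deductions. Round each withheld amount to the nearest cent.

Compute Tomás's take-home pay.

Commuter benefit: $188.08
Pension contribution: $10,534.33 × 0.0356 = $375.02
Pre-tax total = $188.08 + $375.02 = $563.10
Taxable wages = $10,534.33 − $563.10 = $9,971.23
State withholding: $9,971.23 × 0.0731 = $728.90
Municipal income tax: $9,971.23 × 0.0192 = $191.45
SDI: $10,534.33 × 0.0074 = $77.95
Medicare: $10,534.33 × 0.0236 = $248.61
State unemployment insurance (employee share): $10,534.33 × 0.004 = $42.14
Total deductions = $188.08 + $375.02 + $728.90 + $191.45 + $77.95 + $248.61 + $42.14 = $1,852.15
Net pay = $10,534.33 − $1,852.15 = $8,682.18

$8,682.18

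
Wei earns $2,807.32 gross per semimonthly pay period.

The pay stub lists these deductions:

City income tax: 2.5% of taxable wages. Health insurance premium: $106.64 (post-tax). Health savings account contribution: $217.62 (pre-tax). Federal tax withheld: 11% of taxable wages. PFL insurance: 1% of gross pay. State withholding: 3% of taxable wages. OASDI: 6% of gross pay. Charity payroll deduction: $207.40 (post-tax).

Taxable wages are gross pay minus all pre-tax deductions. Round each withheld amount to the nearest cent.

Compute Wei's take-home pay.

$1,651.85

Health savings account contribution: $217.62
Taxable wages = $2,807.32 − $217.62 = $2,589.70
Federal tax withheld: $2,589.70 × 0.11 = $284.87
State withholding: $2,589.70 × 0.03 = $77.69
City income tax: $2,589.70 × 0.025 = $64.74
PFL insurance: $2,807.32 × 0.01 = $28.07
OASDI: $2,807.32 × 0.06 = $168.44
Charity payroll deduction: $207.40
Health insurance premium: $106.64
Total deductions = $217.62 + $284.87 + $77.69 + $64.74 + $28.07 + $168.44 + $207.40 + $106.64 = $1,155.47
Net pay = $2,807.32 − $1,155.47 = $1,651.85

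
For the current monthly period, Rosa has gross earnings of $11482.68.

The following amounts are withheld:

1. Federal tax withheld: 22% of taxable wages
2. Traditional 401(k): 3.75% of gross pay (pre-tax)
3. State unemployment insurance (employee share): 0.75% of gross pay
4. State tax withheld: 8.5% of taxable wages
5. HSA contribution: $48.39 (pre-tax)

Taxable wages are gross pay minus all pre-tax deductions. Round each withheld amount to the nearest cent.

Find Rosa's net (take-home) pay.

HSA contribution: $48.39
Traditional 401(k): $11482.68 × 0.0375 = $430.60
Pre-tax total = $48.39 + $430.60 = $478.99
Taxable wages = $11482.68 − $478.99 = $11003.69
State tax withheld: $11003.69 × 0.085 = $935.31
Federal tax withheld: $11003.69 × 0.22 = $2420.81
State unemployment insurance (employee share): $11482.68 × 0.0075 = $86.12
Total deductions = $48.39 + $430.60 + $935.31 + $2420.81 + $86.12 = $3921.23
Net pay = $11482.68 − $3921.23 = $7561.45

$7561.45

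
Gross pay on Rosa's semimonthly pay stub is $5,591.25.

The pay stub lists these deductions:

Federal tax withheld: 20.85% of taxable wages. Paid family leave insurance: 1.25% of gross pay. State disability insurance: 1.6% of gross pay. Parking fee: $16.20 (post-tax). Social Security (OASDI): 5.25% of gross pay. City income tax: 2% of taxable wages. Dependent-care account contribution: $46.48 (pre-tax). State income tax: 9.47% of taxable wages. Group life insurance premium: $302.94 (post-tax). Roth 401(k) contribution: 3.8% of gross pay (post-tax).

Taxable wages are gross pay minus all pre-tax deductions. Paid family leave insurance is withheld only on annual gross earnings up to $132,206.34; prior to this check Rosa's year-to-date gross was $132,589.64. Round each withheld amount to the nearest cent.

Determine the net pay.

$2,838.09

Dependent-care account contribution: $46.48
Taxable wages = $5,591.25 − $46.48 = $5,544.77
State income tax: $5,544.77 × 0.0947 = $525.09
Federal tax withheld: $5,544.77 × 0.2085 = $1,156.08
City income tax: $5,544.77 × 0.02 = $110.90
Social Security (OASDI): $5,591.25 × 0.0525 = $293.54
Paid family leave insurance: annual cap $132,206.34 already reached (YTD $132,589.64), so $0.00
State disability insurance: $5,591.25 × 0.016 = $89.46
Roth 401(k) contribution: $5,591.25 × 0.038 = $212.47
Group life insurance premium: $302.94
Parking fee: $16.20
Total deductions = $46.48 + $525.09 + $1,156.08 + $110.90 + $293.54 + $0.00 + $89.46 + $212.47 + $302.94 + $16.20 = $2,753.16
Net pay = $5,591.25 − $2,753.16 = $2,838.09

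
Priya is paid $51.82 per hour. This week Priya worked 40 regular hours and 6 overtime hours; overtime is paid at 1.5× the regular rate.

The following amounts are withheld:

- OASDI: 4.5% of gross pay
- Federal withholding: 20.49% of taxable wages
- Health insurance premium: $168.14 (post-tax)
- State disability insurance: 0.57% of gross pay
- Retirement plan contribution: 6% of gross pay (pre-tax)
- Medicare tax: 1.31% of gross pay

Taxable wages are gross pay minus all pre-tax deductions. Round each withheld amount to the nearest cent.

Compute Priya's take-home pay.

Regular pay: 40 × $51.82 = $2,072.80
Overtime pay: 6 × $51.82 × 1.5 = $466.38
Gross pay = $2,072.80 + $466.38 = $2,539.18
Retirement plan contribution: $2,539.18 × 0.06 = $152.35
Taxable wages = $2,539.18 − $152.35 = $2,386.83
Federal withholding: $2,386.83 × 0.2049 = $489.06
Medicare tax: $2,539.18 × 0.0131 = $33.26
State disability insurance: $2,539.18 × 0.0057 = $14.47
OASDI: $2,539.18 × 0.045 = $114.26
Health insurance premium: $168.14
Total deductions = $152.35 + $489.06 + $33.26 + $14.47 + $114.26 + $168.14 = $971.54
Net pay = $2,539.18 − $971.54 = $1,567.64

$1,567.64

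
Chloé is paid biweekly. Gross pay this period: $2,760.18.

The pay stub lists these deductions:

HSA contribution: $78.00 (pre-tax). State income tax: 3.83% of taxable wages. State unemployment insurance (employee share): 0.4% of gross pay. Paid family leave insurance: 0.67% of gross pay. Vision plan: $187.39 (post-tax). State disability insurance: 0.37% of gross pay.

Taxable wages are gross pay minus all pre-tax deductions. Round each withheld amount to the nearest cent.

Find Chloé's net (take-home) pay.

HSA contribution: $78.00
Taxable wages = $2,760.18 − $78.00 = $2,682.18
State income tax: $2,682.18 × 0.0383 = $102.73
State unemployment insurance (employee share): $2,760.18 × 0.004 = $11.04
Paid family leave insurance: $2,760.18 × 0.0067 = $18.49
State disability insurance: $2,760.18 × 0.0037 = $10.21
Vision plan: $187.39
Total deductions = $78.00 + $102.73 + $11.04 + $18.49 + $10.21 + $187.39 = $407.86
Net pay = $2,760.18 − $407.86 = $2,352.32

$2,352.32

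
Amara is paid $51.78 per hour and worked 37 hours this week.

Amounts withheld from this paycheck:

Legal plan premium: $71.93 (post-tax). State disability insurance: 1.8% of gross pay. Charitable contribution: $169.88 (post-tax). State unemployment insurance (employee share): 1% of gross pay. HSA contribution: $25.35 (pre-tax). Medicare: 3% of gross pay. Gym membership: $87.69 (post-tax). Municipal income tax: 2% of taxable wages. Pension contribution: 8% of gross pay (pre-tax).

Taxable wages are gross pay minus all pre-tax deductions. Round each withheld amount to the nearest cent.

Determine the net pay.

$1,261.87

Gross pay: 37 × $51.78 = $1,915.86
Pension contribution: $1,915.86 × 0.08 = $153.27
HSA contribution: $25.35
Pre-tax total = $153.27 + $25.35 = $178.62
Taxable wages = $1,915.86 − $178.62 = $1,737.24
Municipal income tax: $1,737.24 × 0.02 = $34.74
State unemployment insurance (employee share): $1,915.86 × 0.01 = $19.16
State disability insurance: $1,915.86 × 0.018 = $34.49
Medicare: $1,915.86 × 0.03 = $57.48
Gym membership: $87.69
Legal plan premium: $71.93
Charitable contribution: $169.88
Total deductions = $153.27 + $25.35 + $34.74 + $19.16 + $34.49 + $57.48 + $87.69 + $71.93 + $169.88 = $653.99
Net pay = $1,915.86 − $653.99 = $1,261.87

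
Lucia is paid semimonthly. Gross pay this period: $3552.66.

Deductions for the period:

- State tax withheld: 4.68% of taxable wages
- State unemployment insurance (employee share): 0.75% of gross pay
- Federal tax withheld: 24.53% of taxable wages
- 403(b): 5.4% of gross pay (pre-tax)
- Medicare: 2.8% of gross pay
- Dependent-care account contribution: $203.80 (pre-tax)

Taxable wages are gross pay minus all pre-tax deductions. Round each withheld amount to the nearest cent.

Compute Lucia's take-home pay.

$2108.74

403(b): $3552.66 × 0.054 = $191.84
Dependent-care account contribution: $203.80
Pre-tax total = $191.84 + $203.80 = $395.64
Taxable wages = $3552.66 − $395.64 = $3157.02
Federal tax withheld: $3157.02 × 0.2453 = $774.42
State tax withheld: $3157.02 × 0.0468 = $147.75
State unemployment insurance (employee share): $3552.66 × 0.0075 = $26.64
Medicare: $3552.66 × 0.028 = $99.47
Total deductions = $191.84 + $203.80 + $774.42 + $147.75 + $26.64 + $99.47 = $1443.92
Net pay = $3552.66 − $1443.92 = $2108.74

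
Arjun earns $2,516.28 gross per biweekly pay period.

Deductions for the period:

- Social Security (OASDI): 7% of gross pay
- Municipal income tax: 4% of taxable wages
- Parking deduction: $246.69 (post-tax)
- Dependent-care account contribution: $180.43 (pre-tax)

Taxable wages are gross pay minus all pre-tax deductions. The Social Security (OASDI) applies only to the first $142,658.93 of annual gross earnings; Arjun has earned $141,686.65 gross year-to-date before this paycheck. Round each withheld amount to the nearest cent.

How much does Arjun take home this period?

$1,927.67

Dependent-care account contribution: $180.43
Taxable wages = $2,516.28 − $180.43 = $2,335.85
Municipal income tax: $2,335.85 × 0.04 = $93.43
Social Security (OASDI): only $142,658.93 − $141,686.65 = $972.28 of this check is subject → $972.28 × 0.07 = $68.06
Parking deduction: $246.69
Total deductions = $180.43 + $93.43 + $68.06 + $246.69 = $588.61
Net pay = $2,516.28 − $588.61 = $1,927.67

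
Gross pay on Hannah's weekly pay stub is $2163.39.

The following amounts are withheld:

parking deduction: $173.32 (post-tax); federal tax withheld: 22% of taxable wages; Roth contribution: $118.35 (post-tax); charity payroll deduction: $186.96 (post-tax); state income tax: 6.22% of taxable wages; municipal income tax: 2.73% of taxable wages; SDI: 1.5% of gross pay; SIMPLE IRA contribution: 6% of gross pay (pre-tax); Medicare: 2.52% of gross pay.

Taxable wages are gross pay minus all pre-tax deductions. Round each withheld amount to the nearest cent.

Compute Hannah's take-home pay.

$838.59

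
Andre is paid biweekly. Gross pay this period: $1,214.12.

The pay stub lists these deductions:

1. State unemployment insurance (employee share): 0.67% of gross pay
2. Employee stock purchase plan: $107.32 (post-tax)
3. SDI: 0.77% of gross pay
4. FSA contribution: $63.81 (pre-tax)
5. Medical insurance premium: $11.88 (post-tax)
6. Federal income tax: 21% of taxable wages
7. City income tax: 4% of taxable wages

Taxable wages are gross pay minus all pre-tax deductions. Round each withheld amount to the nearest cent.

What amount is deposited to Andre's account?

$726.05

FSA contribution: $63.81
Taxable wages = $1,214.12 − $63.81 = $1,150.31
City income tax: $1,150.31 × 0.04 = $46.01
Federal income tax: $1,150.31 × 0.21 = $241.57
SDI: $1,214.12 × 0.0077 = $9.35
State unemployment insurance (employee share): $1,214.12 × 0.0067 = $8.13
Employee stock purchase plan: $107.32
Medical insurance premium: $11.88
Total deductions = $63.81 + $46.01 + $241.57 + $9.35 + $8.13 + $107.32 + $11.88 = $488.07
Net pay = $1,214.12 − $488.07 = $726.05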